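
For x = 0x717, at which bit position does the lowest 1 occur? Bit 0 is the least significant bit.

0

0x717 = 11100010111
Trailing zeros: 0, so the lowest set bit is bit 0 (value 1).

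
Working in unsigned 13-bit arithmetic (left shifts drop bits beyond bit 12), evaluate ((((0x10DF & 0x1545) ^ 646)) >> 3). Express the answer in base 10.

600

0x10DF = 1000011011111
0x1545 = 1010101000101
→ & → 1000001000101 = 4165
646 = 0001010000110
→ ^ → 1001011000011 = 4803
→ >> 3 → 0001001011000 = 600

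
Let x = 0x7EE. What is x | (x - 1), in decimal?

2031

x = 11111101110 = 2030
x - 1 = 11111101101
OR    = 11111101111 = 2031
(x | (x - 1) sets all bits below the lowest set bit.)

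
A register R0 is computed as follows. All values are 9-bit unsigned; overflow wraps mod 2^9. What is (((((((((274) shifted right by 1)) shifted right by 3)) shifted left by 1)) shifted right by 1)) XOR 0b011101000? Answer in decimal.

249

274 = 100010010
→ shifted right by 1 → 010001001 = 137
→ shifted right by 3 → 000010001 = 17
→ shifted left by 1 (mod 2^9) → 000100010 = 34
→ shifted right by 1 → 000010001 = 17
0b011101000 = 011101000
→ XOR → 011111001 = 249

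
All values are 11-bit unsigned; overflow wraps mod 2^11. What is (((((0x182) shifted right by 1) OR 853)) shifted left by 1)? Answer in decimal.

1962

0x182 = 00110000010
→ shifted right by 1 → 00011000001 = 193
853 = 01101010101
→ OR → 01111010101 = 981
→ shifted left by 1 (mod 2^11) → 11110101010 = 1962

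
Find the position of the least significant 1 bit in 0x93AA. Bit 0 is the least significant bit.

1

0x93AA = 1001001110101010
Trailing zeros: 1, so the lowest set bit is bit 1 (value 2).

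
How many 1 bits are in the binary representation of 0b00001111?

4

n = 1111
Count the 1s: 1 + 1 + 1 + 1 = 4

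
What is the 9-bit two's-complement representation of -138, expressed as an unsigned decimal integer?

374

138 in 9 bits: 010001010
Invert: 101110101
Add 1:  101110110 = 374
(Check: 2^9 - 138 = 512 - 138 = 374.)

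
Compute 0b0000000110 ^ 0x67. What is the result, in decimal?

97

a = 0000110
0x67 = 1100111
XOR → 1100001 = 97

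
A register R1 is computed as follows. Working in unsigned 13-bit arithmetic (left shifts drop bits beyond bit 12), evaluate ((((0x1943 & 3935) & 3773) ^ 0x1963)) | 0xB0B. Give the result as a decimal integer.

0x1943 = 1100101000011
3935 = 0111101011111
→ & → 0100101000011 = 2371
3773 = 0111010111101
→ & → 0100000000001 = 2049
0x1963 = 1100101100011
→ ^ → 1000101100010 = 4450
0xB0B = 0101100001011
→ | → 1101101101011 = 7019

7019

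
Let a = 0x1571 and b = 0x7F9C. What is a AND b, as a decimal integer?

5392

0x1571 = 001010101110001
0x7F9C = 111111110011100
AND → 001010100010000 = 5392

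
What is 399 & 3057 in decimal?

399 = 000110001111
3057 = 101111110001
AND → 000110000001 = 385

385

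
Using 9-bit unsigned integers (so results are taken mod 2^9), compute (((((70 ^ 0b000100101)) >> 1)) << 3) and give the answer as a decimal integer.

70 = 001000110
0b000100101 = 000100101
→ ^ → 001100011 = 99
→ >> 1 → 000110001 = 49
→ << 3 (mod 2^9) → 110001000 = 392

392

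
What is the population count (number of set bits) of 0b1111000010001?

n = 1111000010001
Count the 1s: 1 + 1 + 1 + 1 + 1 + 1 = 6

6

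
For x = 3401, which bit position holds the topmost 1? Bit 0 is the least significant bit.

11

3401 = 110101001001
The topmost 1 is at position 11 (since 2^11 = 2048 ≤ 3401 < 4096).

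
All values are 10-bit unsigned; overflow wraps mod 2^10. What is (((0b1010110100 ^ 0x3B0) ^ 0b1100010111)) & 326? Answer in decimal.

0b1010110100 = 1010110100
0x3B0 = 1110110000
→ ^ → 0100000100 = 260
0b1100010111 = 1100010111
→ ^ → 1000010011 = 531
326 = 0101000110
→ & → 0000000010 = 2

2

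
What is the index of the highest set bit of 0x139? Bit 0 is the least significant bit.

0x139 = 100111001
The topmost 1 is at position 8 (since 2^8 = 256 ≤ 313 < 512).

8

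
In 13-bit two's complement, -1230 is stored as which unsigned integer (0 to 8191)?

1230 in 13 bits: 0010011001110
Invert: 1101100110001
Add 1:  1101100110010 = 6962
(Check: 2^13 - 1230 = 8192 - 1230 = 6962.)

6962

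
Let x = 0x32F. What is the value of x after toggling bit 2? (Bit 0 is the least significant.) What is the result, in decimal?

x = 0001100101111
bit 2 is currently 1; toggle it via x ^ (1 << 2) = x ^ 4
→ 0001100101011 = 811

811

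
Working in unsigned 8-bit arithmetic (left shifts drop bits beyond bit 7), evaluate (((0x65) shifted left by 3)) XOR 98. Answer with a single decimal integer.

74

0x65 = 01100101
→ shifted left by 3 (mod 2^8) → 00101000 = 40
98 = 01100010
→ XOR → 01001010 = 74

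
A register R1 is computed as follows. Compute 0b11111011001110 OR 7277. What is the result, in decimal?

16111

a = 11111011001110
7277 = 01110001101101
 OR → 11111011101111 = 16111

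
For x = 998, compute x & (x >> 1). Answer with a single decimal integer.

482

x = 1111100110 = 998
x>>1 = 0111110011
AND  = 0111100010 = 482
(x & (x >> 1) has a 1 wherever x has two consecutive 1 bits.)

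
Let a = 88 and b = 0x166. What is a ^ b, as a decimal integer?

318

88 = 001011000
0x166 = 101100110
XOR → 100111110 = 318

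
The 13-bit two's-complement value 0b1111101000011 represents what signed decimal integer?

-189

pattern = 1111101000011 (MSB is 1 ⇒ negative)
Invert: 0000010111100, add 1 → 0000010111101 = 189, so the value is -189.
(Equivalently: 8003 - 2^13 = 8003 - 8192 = -189.)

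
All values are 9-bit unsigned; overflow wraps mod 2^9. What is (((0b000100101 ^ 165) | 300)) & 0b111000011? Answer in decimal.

0b000100101 = 000100101
165 = 010100101
→ ^ → 010000000 = 128
300 = 100101100
→ | → 110101100 = 428
0b111000011 = 111000011
→ & → 110000000 = 384

384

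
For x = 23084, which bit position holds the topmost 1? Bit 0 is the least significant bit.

14

23084 = 101101000101100
The topmost 1 is at position 14 (since 2^14 = 16384 ≤ 23084 < 32768).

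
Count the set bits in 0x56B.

7

0x56B = 10101101011
Count the 1s: 1 + 1 + 1 + 1 + 1 + 1 + 1 = 7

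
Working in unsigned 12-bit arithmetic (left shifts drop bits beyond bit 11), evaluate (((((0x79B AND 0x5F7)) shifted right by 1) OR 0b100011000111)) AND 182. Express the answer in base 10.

134

0x79B = 011110011011
0x5F7 = 010111110111
→ AND → 010110010011 = 1427
→ shifted right by 1 → 001011001001 = 713
0b100011000111 = 100011000111
→ OR → 101011001111 = 2767
182 = 000010110110
→ AND → 000010000110 = 134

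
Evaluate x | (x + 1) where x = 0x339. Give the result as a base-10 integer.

827

x = 1100111001 = 825
x + 1 = 1100111010
OR    = 1100111011 = 827
(x | (x + 1) sets the lowest cleared bit.)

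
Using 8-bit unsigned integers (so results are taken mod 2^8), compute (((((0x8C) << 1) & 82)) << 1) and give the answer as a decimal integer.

0x8C = 10001100
→ << 1 (mod 2^8) → 00011000 = 24
82 = 01010010
→ & → 00010000 = 16
→ << 1 (mod 2^8) → 00100000 = 32

32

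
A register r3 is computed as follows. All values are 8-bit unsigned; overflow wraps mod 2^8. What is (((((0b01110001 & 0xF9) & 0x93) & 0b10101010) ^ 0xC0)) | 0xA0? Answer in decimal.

0b01110001 = 01110001
0xF9 = 11111001
→ & → 01110001 = 113
0x93 = 10010011
→ & → 00010001 = 17
0b10101010 = 10101010
→ & → 00000000 = 0
0xC0 = 11000000
→ ^ → 11000000 = 192
0xA0 = 10100000
→ | → 11100000 = 224

224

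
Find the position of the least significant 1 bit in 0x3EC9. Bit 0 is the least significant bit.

0

0x3EC9 = 11111011001001
Trailing zeros: 0, so the lowest set bit is bit 0 (value 1).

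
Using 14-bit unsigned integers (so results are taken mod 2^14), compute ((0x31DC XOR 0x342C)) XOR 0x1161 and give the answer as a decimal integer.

0x31DC = 11000111011100
0x342C = 11010000101100
→ XOR → 00010111110000 = 1520
0x1161 = 01000101100001
→ XOR → 01010010010001 = 5265

5265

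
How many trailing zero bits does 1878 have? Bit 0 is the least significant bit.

1878 = 11101010110
Trailing zeros: 1, so the lowest set bit is bit 1 (value 2).

1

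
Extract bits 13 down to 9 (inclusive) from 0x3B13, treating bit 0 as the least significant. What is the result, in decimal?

29

v = 11101100010011
Shift right by 9: 11101
Mask low 5 bits: 11101 = 29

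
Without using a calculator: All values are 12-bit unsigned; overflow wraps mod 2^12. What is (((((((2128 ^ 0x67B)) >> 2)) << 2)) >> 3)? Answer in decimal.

2128 = 100001010000
0x67B = 011001111011
→ ^ → 111000101011 = 3627
→ >> 2 → 001110001010 = 906
→ << 2 (mod 2^12) → 111000101000 = 3624
→ >> 3 → 000111000101 = 453

453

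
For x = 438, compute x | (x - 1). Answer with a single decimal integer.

439

x = 110110110 = 438
x - 1 = 110110101
OR    = 110110111 = 439
(x | (x - 1) sets all bits below the lowest set bit.)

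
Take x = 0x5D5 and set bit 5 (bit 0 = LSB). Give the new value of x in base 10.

x = 010111010101
bit 5 is currently 0; set it via x | (1 << 5) = x | 32
→ 010111110101 = 1525

1525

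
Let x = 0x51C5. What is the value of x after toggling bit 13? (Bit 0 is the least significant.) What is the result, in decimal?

x = 101000111000101
bit 13 is currently 0; toggle it via x ^ (1 << 13) = x ^ 8192
→ 111000111000101 = 29125

29125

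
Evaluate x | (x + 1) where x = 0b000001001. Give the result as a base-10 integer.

11

x = 1001 = 9
x + 1 = 1010
OR    = 1011 = 11
(x | (x + 1) sets the lowest cleared bit.)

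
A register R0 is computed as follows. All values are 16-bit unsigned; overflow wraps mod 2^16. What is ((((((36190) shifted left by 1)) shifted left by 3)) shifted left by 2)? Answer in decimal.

36190 = 1000110101011110
→ shifted left by 1 (mod 2^16) → 0001101010111100 = 6844
→ shifted left by 3 (mod 2^16) → 1101010111100000 = 54752
→ shifted left by 2 (mod 2^16) → 0101011110000000 = 22400

22400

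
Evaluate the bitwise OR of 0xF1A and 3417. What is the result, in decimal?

0xF1A = 111100011010
3417 = 110101011001
 OR → 111101011011 = 3931

3931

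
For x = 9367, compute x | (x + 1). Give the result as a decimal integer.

x = 10010010010111 = 9367
x + 1 = 10010010011000
OR    = 10010010011111 = 9375
(x | (x + 1) sets the lowest cleared bit.)

9375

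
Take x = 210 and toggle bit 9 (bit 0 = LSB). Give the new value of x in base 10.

x = 0011010010
bit 9 is currently 0; toggle it via x ^ (1 << 9) = x ^ 512
→ 1011010010 = 722

722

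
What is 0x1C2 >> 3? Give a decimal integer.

56

0x1C2 = 111000010
shift right by 3 → 000111000 = 56
(equivalently, floor(450 / 8))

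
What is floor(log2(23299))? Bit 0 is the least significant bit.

14

23299 = 101101100000011
The topmost 1 is at position 14 (since 2^14 = 16384 ≤ 23299 < 32768).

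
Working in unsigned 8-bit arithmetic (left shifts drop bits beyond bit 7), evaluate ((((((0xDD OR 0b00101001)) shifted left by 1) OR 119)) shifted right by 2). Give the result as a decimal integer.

63

0xDD = 11011101
0b00101001 = 00101001
→ OR → 11111101 = 253
→ shifted left by 1 (mod 2^8) → 11111010 = 250
119 = 01110111
→ OR → 11111111 = 255
→ shifted right by 2 → 00111111 = 63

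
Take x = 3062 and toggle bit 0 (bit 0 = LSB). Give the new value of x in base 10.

3063

x = 0101111110110
bit 0 is currently 0; toggle it via x ^ (1 << 0) = x ^ 1
→ 0101111110111 = 3063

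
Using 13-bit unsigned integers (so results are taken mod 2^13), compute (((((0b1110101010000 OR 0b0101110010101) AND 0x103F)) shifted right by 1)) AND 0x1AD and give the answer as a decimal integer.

0b1110101010000 = 1110101010000
0b0101110010101 = 0101110010101
→ OR → 1111111010101 = 8149
0x103F = 1000000111111
→ AND → 1000000010101 = 4117
→ shifted right by 1 → 0100000001010 = 2058
0x1AD = 0000110101101
→ AND → 0000000001000 = 8

8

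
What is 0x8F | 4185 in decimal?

4319

0x8F = 0000010001111
4185 = 1000001011001
 OR → 1000011011111 = 4319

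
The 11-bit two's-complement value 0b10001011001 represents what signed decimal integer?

-935

pattern = 10001011001 (MSB is 1 ⇒ negative)
Invert: 01110100110, add 1 → 01110100111 = 935, so the value is -935.
(Equivalently: 1113 - 2^11 = 1113 - 2048 = -935.)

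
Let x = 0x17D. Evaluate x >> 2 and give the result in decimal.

0x17D = 101111101
shift right by 2 → 001011111 = 95
(equivalently, floor(381 / 4))

95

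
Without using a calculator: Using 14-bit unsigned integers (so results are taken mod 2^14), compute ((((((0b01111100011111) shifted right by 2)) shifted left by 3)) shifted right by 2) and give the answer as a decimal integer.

0b01111100011111 = 01111100011111
→ shifted right by 2 → 00011111000111 = 1991
→ shifted left by 3 (mod 2^14) → 11111000111000 = 15928
→ shifted right by 2 → 00111110001110 = 3982

3982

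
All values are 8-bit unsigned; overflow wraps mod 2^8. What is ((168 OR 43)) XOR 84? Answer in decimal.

255

168 = 10101000
43 = 00101011
→ OR → 10101011 = 171
84 = 01010100
→ XOR → 11111111 = 255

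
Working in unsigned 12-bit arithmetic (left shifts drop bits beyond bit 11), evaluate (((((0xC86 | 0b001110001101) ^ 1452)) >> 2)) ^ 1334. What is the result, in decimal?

1982

0xC86 = 110010000110
0b001110001101 = 001110001101
→ | → 111110001111 = 3983
1452 = 010110101100
→ ^ → 101000100011 = 2595
→ >> 2 → 001010001000 = 648
1334 = 010100110110
→ ^ → 011110111110 = 1982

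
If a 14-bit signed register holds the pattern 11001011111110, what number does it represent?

pattern = 11001011111110 (MSB is 1 ⇒ negative)
Invert: 00110100000001, add 1 → 00110100000010 = 3330, so the value is -3330.
(Equivalently: 13054 - 2^14 = 13054 - 16384 = -3330.)

-3330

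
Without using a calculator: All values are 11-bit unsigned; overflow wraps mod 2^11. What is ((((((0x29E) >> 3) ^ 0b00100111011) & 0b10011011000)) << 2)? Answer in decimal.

0x29E = 01010011110
→ >> 3 → 00001010011 = 83
0b00100111011 = 00100111011
→ ^ → 00101101000 = 360
0b10011011000 = 10011011000
→ & → 00001001000 = 72
→ << 2 (mod 2^11) → 00100100000 = 288

288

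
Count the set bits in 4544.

4544 = 1000111000000
Count the 1s: 1 + 1 + 1 + 1 = 4

4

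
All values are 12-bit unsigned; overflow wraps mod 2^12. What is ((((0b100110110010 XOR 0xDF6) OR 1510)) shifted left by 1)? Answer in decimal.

0b100110110010 = 100110110010
0xDF6 = 110111110110
→ XOR → 010001000100 = 1092
1510 = 010111100110
→ OR → 010111100110 = 1510
→ shifted left by 1 (mod 2^12) → 101111001100 = 3020

3020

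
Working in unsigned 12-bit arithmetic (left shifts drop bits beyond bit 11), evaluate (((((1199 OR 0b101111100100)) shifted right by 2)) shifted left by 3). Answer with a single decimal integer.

1199 = 010010101111
0b101111100100 = 101111100100
→ OR → 111111101111 = 4079
→ shifted right by 2 → 001111111011 = 1019
→ shifted left by 3 (mod 2^12) → 111111011000 = 4056

4056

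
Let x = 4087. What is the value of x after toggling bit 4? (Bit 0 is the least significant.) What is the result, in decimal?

4071

x = 111111110111
bit 4 is currently 1; toggle it via x ^ (1 << 4) = x ^ 16
→ 111111100111 = 4071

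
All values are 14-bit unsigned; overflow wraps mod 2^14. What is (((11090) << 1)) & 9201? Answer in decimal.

11090 = 10101101010010
→ << 1 (mod 2^14) → 01011010100100 = 5796
9201 = 10001111110001
→ & → 00001010100000 = 672

672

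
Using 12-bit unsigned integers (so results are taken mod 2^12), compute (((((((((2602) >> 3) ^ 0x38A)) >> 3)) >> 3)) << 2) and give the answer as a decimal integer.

2602 = 101000101010
→ >> 3 → 000101000101 = 325
0x38A = 001110001010
→ ^ → 001011001111 = 719
→ >> 3 → 000001011001 = 89
→ >> 3 → 000000001011 = 11
→ << 2 (mod 2^12) → 000000101100 = 44

44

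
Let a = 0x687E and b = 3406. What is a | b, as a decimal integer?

0x687E = 110100001111110
3406 = 000110101001110
 OR → 110110101111110 = 28030

28030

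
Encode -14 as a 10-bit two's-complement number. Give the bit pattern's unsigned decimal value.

14 in 10 bits: 0000001110
Invert: 1111110001
Add 1:  1111110010 = 1010
(Check: 2^10 - 14 = 1024 - 14 = 1010.)

1010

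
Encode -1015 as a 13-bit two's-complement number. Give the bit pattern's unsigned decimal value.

7177

1015 in 13 bits: 0001111110111
Invert: 1110000001000
Add 1:  1110000001001 = 7177
(Check: 2^13 - 1015 = 8192 - 1015 = 7177.)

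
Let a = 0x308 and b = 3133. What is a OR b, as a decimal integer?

3901

0x308 = 001100001000
3133 = 110000111101
 OR → 111100111101 = 3901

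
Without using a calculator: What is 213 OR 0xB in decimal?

213 = 11010101
0xB = 00001011
 OR → 11011111 = 223

223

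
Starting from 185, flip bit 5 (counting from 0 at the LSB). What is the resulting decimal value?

x = 00010111001
bit 5 is currently 1; toggle it via x ^ (1 << 5) = x ^ 32
→ 00010011001 = 153

153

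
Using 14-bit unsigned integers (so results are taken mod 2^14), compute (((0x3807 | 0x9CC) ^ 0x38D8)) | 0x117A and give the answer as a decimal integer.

0x3807 = 11100000000111
0x9CC = 00100111001100
→ | → 11100111001111 = 14799
0x38D8 = 11100011011000
→ ^ → 00000100010111 = 279
0x117A = 01000101111010
→ | → 01000101111111 = 4479

4479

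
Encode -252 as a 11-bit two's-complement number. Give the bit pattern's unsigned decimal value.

1796

252 in 11 bits: 00011111100
Invert: 11100000011
Add 1:  11100000100 = 1796
(Check: 2^11 - 252 = 2048 - 252 = 1796.)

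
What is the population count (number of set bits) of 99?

4

99 = 1100011
Count the 1s: 1 + 1 + 1 + 1 = 4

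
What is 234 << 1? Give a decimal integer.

234 = 011101010
shift left by 1 → 111010100 = 468
(equivalently, 234 × 2^1 = 234 × 2)

468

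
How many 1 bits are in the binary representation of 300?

4

300 = 100101100
Count the 1s: 1 + 1 + 1 + 1 = 4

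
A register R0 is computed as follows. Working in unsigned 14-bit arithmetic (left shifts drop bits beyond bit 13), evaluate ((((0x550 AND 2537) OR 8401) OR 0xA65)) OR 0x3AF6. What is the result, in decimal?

15351

0x550 = 00010101010000
2537 = 00100111101001
→ AND → 00000101000000 = 320
8401 = 10000011010001
→ OR → 10000111010001 = 8657
0xA65 = 00101001100101
→ OR → 10101111110101 = 11253
0x3AF6 = 11101011110110
→ OR → 11101111110111 = 15351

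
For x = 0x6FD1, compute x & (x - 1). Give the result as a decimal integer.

x = 110111111010001 = 28625
x - 1 = 110111111010000
AND   = 110111111010000 = 28624
(x & (x - 1) clears the lowest set bit of x.)

28624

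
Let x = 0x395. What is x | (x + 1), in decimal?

919

x = 1110010101 = 917
x + 1 = 1110010110
OR    = 1110010111 = 919
(x | (x + 1) sets the lowest cleared bit.)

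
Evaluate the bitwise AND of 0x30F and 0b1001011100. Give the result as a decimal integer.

524

0x30F = 1100001111
b = 1001011100
AND → 1000001100 = 524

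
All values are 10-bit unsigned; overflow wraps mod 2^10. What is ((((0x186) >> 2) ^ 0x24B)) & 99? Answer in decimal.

0x186 = 0110000110
→ >> 2 → 0001100001 = 97
0x24B = 1001001011
→ ^ → 1000101010 = 554
99 = 0001100011
→ & → 0000100010 = 34

34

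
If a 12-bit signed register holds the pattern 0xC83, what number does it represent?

-893

pattern = 110010000011 (MSB is 1 ⇒ negative)
Invert: 001101111100, add 1 → 001101111101 = 893, so the value is -893.
(Equivalently: 3203 - 2^12 = 3203 - 4096 = -893.)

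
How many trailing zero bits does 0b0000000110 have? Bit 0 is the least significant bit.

1

0b0000000110 = 110
Trailing zeros: 1, so the lowest set bit is bit 1 (value 2).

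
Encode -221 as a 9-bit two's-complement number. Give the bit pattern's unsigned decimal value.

291

221 in 9 bits: 011011101
Invert: 100100010
Add 1:  100100011 = 291
(Check: 2^9 - 221 = 512 - 221 = 291.)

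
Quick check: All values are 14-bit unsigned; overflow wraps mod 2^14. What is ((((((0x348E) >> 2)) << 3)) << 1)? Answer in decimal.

0x348E = 11010010001110
→ >> 2 → 00110100100011 = 3363
→ << 3 (mod 2^14) → 10100100011000 = 10520
→ << 1 (mod 2^14) → 01001000110000 = 4656

4656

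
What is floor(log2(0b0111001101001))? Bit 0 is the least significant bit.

11

0b0111001101001 = 111001101001
The topmost 1 is at position 11 (since 2^11 = 2048 ≤ 3689 < 4096).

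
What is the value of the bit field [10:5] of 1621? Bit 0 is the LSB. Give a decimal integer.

v = 11001010101
Shift right by 5: 110010
Mask low 6 bits: 110010 = 50

50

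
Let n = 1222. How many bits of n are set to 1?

5

1222 = 10011000110
Count the 1s: 1 + 1 + 1 + 1 + 1 = 5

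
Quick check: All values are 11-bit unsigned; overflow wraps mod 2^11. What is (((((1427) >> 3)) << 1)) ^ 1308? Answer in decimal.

1144

1427 = 10110010011
→ >> 3 → 00010110010 = 178
→ << 1 (mod 2^11) → 00101100100 = 356
1308 = 10100011100
→ ^ → 10001111000 = 1144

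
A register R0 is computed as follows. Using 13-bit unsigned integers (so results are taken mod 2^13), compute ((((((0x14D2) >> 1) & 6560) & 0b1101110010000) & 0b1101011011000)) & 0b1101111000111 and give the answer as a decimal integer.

0x14D2 = 1010011010010
→ >> 1 → 0101001101001 = 2665
6560 = 1100110100000
→ & → 0100000100000 = 2080
0b1101110010000 = 1101110010000
→ & → 0100000000000 = 2048
0b1101011011000 = 1101011011000
→ & → 0100000000000 = 2048
0b1101111000111 = 1101111000111
→ & → 0100000000000 = 2048

2048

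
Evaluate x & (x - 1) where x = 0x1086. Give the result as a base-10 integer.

4228

x = 1000010000110 = 4230
x - 1 = 1000010000101
AND   = 1000010000100 = 4228
(x & (x - 1) clears the lowest set bit of x.)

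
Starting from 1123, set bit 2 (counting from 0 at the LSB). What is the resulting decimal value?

1127

x = 10001100011
bit 2 is currently 0; set it via x | (1 << 2) = x | 4
→ 10001100111 = 1127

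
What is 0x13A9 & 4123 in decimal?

4105

0x13A9 = 1001110101001
4123 = 1000000011011
AND → 1000000001001 = 4105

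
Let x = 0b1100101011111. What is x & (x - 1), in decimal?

x = 1100101011111 = 6495
x - 1 = 1100101011110
AND   = 1100101011110 = 6494
(x & (x - 1) clears the lowest set bit of x.)

6494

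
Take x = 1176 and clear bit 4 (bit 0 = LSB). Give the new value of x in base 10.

1160

x = 10010011000
bit 4 is currently 1; clear it via x & ~(1 << 4) = x & ~16
→ 10010001000 = 1160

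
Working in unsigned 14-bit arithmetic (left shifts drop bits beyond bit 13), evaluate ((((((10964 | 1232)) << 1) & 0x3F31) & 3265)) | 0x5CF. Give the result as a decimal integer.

3535

10964 = 10101011010100
1232 = 00010011010000
→ | → 10111011010100 = 11988
→ << 1 (mod 2^14) → 01110110101000 = 7592
0x3F31 = 11111100110001
→ & → 01110100100000 = 7456
3265 = 00110011000001
→ & → 00110000000000 = 3072
0x5CF = 00010111001111
→ | → 00110111001111 = 3535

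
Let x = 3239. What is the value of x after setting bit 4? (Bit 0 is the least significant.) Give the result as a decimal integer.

x = 110010100111
bit 4 is currently 0; set it via x | (1 << 4) = x | 16
→ 110010110111 = 3255

3255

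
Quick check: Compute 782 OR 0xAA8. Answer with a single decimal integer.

2990

782 = 001100001110
0xAA8 = 101010101000
 OR → 101110101110 = 2990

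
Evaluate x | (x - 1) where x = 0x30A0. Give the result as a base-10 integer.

12479

x = 11000010100000 = 12448
x - 1 = 11000010011111
OR    = 11000010111111 = 12479
(x | (x - 1) sets all bits below the lowest set bit.)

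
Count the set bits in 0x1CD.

6

0x1CD = 111001101
Count the 1s: 1 + 1 + 1 + 1 + 1 + 1 = 6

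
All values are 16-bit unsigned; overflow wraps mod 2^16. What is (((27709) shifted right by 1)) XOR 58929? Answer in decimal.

53295

27709 = 0110110000111101
→ shifted right by 1 → 0011011000011110 = 13854
58929 = 1110011000110001
→ XOR → 1101000000101111 = 53295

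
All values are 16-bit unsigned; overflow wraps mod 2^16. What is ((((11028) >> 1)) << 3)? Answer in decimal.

11028 = 0010101100010100
→ >> 1 → 0001010110001010 = 5514
→ << 3 (mod 2^16) → 1010110001010000 = 44112

44112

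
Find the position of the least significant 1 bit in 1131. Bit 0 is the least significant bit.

0

1131 = 10001101011
Trailing zeros: 0, so the lowest set bit is bit 0 (value 1).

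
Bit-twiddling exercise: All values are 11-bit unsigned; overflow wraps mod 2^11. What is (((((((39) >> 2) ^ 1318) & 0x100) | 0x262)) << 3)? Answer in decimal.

784

39 = 00000100111
→ >> 2 → 00000001001 = 9
1318 = 10100100110
→ ^ → 10100101111 = 1327
0x100 = 00100000000
→ & → 00100000000 = 256
0x262 = 01001100010
→ | → 01101100010 = 866
→ << 3 (mod 2^11) → 01100010000 = 784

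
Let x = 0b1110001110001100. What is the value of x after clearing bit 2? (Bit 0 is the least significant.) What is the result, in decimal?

58248

x = 1110001110001100
bit 2 is currently 1; clear it via x & ~(1 << 2) = x & ~4
→ 1110001110001000 = 58248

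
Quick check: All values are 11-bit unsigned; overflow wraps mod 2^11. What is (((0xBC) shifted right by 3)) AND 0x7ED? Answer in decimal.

0xBC = 00010111100
→ shifted right by 3 → 00000010111 = 23
0x7ED = 11111101101
→ AND → 00000000101 = 5

5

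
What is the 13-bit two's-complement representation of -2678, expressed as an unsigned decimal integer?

2678 in 13 bits: 0101001110110
Invert: 1010110001001
Add 1:  1010110001010 = 5514
(Check: 2^13 - 2678 = 8192 - 2678 = 5514.)

5514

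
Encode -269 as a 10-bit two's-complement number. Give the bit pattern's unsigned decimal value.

755

269 in 10 bits: 0100001101
Invert: 1011110010
Add 1:  1011110011 = 755
(Check: 2^10 - 269 = 1024 - 269 = 755.)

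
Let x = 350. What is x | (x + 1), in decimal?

x = 101011110 = 350
x + 1 = 101011111
OR    = 101011111 = 351
(x | (x + 1) sets the lowest cleared bit.)

351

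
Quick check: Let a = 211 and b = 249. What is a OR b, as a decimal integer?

251

211 = 11010011
249 = 11111001
 OR → 11111011 = 251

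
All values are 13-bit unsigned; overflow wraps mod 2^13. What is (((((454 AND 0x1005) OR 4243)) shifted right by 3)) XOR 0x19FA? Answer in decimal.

454 = 0000111000110
0x1005 = 1000000000101
→ AND → 0000000000100 = 4
4243 = 1000010010011
→ OR → 1000010010111 = 4247
→ shifted right by 3 → 0001000010010 = 530
0x19FA = 1100111111010
→ XOR → 1101111101000 = 7144

7144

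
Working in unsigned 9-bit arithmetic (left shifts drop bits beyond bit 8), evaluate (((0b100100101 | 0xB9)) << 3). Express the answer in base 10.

0b100100101 = 100100101
0xB9 = 010111001
→ | → 110111101 = 445
→ << 3 (mod 2^9) → 111101000 = 488

488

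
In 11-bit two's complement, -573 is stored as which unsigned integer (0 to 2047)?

1475

573 in 11 bits: 01000111101
Invert: 10111000010
Add 1:  10111000011 = 1475
(Check: 2^11 - 573 = 2048 - 573 = 1475.)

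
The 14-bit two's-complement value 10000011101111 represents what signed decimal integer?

pattern = 10000011101111 (MSB is 1 ⇒ negative)
Invert: 01111100010000, add 1 → 01111100010001 = 7953, so the value is -7953.
(Equivalently: 8431 - 2^14 = 8431 - 16384 = -7953.)

-7953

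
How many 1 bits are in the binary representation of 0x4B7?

7

0x4B7 = 10010110111
Count the 1s: 1 + 1 + 1 + 1 + 1 + 1 + 1 = 7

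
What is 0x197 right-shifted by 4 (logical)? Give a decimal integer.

0x197 = 110010111
shift right by 4 → 000011001 = 25
(equivalently, floor(407 / 16))

25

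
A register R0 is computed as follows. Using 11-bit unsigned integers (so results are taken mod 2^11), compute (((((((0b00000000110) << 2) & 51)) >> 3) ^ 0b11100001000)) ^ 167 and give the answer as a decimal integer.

0b00000000110 = 00000000110
→ << 2 (mod 2^11) → 00000011000 = 24
51 = 00000110011
→ & → 00000010000 = 16
→ >> 3 → 00000000010 = 2
0b11100001000 = 11100001000
→ ^ → 11100001010 = 1802
167 = 00010100111
→ ^ → 11110101101 = 1965

1965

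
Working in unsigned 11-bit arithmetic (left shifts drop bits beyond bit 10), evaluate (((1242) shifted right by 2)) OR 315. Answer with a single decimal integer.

319

1242 = 10011011010
→ shifted right by 2 → 00100110110 = 310
315 = 00100111011
→ OR → 00100111111 = 319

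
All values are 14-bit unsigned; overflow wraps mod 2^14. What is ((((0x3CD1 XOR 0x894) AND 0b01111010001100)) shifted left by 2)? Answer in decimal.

4112

0x3CD1 = 11110011010001
0x894 = 00100010010100
→ XOR → 11010001000101 = 13381
0b01111010001100 = 01111010001100
→ AND → 01010000000100 = 5124
→ shifted left by 2 (mod 2^14) → 01000000010000 = 4112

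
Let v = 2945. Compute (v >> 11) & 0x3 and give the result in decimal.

1

v = 00101110000001
Shift right by 11: 001
Mask low 2 bits: 01 = 1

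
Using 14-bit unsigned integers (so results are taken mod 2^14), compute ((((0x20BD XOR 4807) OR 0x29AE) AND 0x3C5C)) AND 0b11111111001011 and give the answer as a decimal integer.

0x20BD = 10000010111101
4807 = 01001011000111
→ XOR → 11001001111010 = 12922
0x29AE = 10100110101110
→ OR → 11101111111110 = 15358
0x3C5C = 11110001011100
→ AND → 11100001011100 = 14428
0b11111111001011 = 11111111001011
→ AND → 11100001001000 = 14408

14408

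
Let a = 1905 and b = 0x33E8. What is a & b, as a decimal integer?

1905 = 00011101110001
0x33E8 = 11001111101000
AND → 00001101100000 = 864

864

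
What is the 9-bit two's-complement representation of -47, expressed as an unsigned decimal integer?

465

47 in 9 bits: 000101111
Invert: 111010000
Add 1:  111010001 = 465
(Check: 2^9 - 47 = 512 - 47 = 465.)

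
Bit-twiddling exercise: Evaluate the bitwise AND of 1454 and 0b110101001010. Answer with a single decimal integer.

1454 = 010110101110
b = 110101001010
AND → 010100001010 = 1290

1290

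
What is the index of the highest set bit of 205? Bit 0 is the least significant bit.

7

205 = 11001101
The topmost 1 is at position 7 (since 2^7 = 128 ≤ 205 < 256).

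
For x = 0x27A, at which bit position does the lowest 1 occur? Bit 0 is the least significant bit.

0x27A = 1001111010
Trailing zeros: 1, so the lowest set bit is bit 1 (value 2).

1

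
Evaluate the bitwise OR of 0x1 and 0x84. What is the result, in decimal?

133

0x1 = 00000001
0x84 = 10000100
 OR → 10000101 = 133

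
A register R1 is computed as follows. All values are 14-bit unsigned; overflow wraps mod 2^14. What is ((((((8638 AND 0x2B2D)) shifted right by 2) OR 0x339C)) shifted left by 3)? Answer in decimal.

8638 = 10000110111110
0x2B2D = 10101100101101
→ AND → 10000100101100 = 8492
→ shifted right by 2 → 00100001001011 = 2123
0x339C = 11001110011100
→ OR → 11101111011111 = 15327
→ shifted left by 3 (mod 2^14) → 01111011111000 = 7928

7928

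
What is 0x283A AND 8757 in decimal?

0x283A = 10100000111010
8757 = 10001000110101
AND → 10000000110000 = 8240

8240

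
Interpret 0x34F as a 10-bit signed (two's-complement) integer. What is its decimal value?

pattern = 1101001111 (MSB is 1 ⇒ negative)
Invert: 0010110000, add 1 → 0010110001 = 177, so the value is -177.
(Equivalently: 847 - 2^10 = 847 - 1024 = -177.)

-177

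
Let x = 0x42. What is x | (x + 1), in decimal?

67

x = 1000010 = 66
x + 1 = 1000011
OR    = 1000011 = 67
(x | (x + 1) sets the lowest cleared bit.)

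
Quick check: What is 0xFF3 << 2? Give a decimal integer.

0xFF3 = 00111111110011
shift left by 2 → 11111111001100 = 16332
(equivalently, 4083 × 2^2 = 4083 × 4)

16332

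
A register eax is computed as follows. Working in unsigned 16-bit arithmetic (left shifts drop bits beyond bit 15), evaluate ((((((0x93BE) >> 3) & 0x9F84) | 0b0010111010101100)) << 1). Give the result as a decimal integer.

32088

0x93BE = 1001001110111110
→ >> 3 → 0001001001110111 = 4727
0x9F84 = 1001111110000100
→ & → 0001001000000100 = 4612
0b0010111010101100 = 0010111010101100
→ | → 0011111010101100 = 16044
→ << 1 (mod 2^16) → 0111110101011000 = 32088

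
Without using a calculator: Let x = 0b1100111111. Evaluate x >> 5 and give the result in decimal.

x = 1100111111
shift right by 5 → 0000011001 = 25
(equivalently, floor(831 / 32))

25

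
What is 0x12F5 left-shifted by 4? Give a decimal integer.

77648

0x12F5 = 00001001011110101
shift left by 4 → 10010111101010000 = 77648
(equivalently, 4853 × 2^4 = 4853 × 16)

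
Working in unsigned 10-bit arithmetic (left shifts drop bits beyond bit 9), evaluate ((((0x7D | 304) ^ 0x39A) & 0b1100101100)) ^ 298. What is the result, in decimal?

782

0x7D = 0001111101
304 = 0100110000
→ | → 0101111101 = 381
0x39A = 1110011010
→ ^ → 1011100111 = 743
0b1100101100 = 1100101100
→ & → 1000100100 = 548
298 = 0100101010
→ ^ → 1100001110 = 782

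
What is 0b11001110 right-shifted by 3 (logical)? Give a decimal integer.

x = 11001110
shift right by 3 → 00011001 = 25
(equivalently, floor(206 / 8))

25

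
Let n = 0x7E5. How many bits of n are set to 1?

0x7E5 = 11111100101
Count the 1s: 1 + 1 + 1 + 1 + 1 + 1 + 1 + 1 = 8

8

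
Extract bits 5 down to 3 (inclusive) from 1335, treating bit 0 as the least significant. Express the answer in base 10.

v = 010100110111
Shift right by 3: 010100110
Mask low 3 bits: 110 = 6

6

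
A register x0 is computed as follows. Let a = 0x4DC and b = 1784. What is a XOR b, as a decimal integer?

0x4DC = 10011011100
1784 = 11011111000
XOR → 01000100100 = 548

548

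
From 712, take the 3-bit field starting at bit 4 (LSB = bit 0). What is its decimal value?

v = 01011001000
Shift right by 4: 0101100
Mask low 3 bits: 100 = 4

4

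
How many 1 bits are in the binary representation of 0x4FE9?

10

0x4FE9 = 100111111101001
Count the 1s: 1 + 1 + 1 + 1 + 1 + 1 + 1 + 1 + 1 + 1 = 10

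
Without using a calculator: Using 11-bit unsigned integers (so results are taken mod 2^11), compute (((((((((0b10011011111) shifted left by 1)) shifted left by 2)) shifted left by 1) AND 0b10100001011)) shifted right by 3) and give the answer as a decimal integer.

0b10011011111 = 10011011111
→ shifted left by 1 (mod 2^11) → 00110111110 = 446
→ shifted left by 2 (mod 2^11) → 11011111000 = 1784
→ shifted left by 1 (mod 2^11) → 10111110000 = 1520
0b10100001011 = 10100001011
→ AND → 10100000000 = 1280
→ shifted right by 3 → 00010100000 = 160

160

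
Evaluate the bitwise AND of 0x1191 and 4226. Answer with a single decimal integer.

0x1191 = 1000110010001
4226 = 1000010000010
AND → 1000010000000 = 4224

4224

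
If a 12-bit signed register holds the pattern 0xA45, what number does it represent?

-1467

pattern = 101001000101 (MSB is 1 ⇒ negative)
Invert: 010110111010, add 1 → 010110111011 = 1467, so the value is -1467.
(Equivalently: 2629 - 2^12 = 2629 - 4096 = -1467.)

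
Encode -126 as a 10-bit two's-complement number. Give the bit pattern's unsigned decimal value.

126 in 10 bits: 0001111110
Invert: 1110000001
Add 1:  1110000010 = 898
(Check: 2^10 - 126 = 1024 - 126 = 898.)

898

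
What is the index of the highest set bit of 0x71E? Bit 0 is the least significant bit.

10

0x71E = 11100011110
The topmost 1 is at position 10 (since 2^10 = 1024 ≤ 1822 < 2048).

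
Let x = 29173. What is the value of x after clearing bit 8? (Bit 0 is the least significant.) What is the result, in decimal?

28917

x = 111000111110101
bit 8 is currently 1; clear it via x & ~(1 << 8) = x & ~256
→ 111000011110101 = 28917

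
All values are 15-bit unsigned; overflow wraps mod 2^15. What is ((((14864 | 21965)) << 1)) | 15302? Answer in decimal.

14864 = 011101000010000
21965 = 101010111001101
→ | → 111111111011101 = 32733
→ << 1 (mod 2^15) → 111111110111010 = 32698
15302 = 011101111000110
→ | → 111111111111110 = 32766

32766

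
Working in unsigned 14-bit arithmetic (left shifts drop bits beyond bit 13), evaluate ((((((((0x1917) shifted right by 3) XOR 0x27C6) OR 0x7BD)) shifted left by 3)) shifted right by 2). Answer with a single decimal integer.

4090

0x1917 = 01100100010111
→ shifted right by 3 → 00001100100010 = 802
0x27C6 = 10011111000110
→ XOR → 10010011100100 = 9444
0x7BD = 00011110111101
→ OR → 10011111111101 = 10237
→ shifted left by 3 (mod 2^14) → 11111111101000 = 16360
→ shifted right by 2 → 00111111111010 = 4090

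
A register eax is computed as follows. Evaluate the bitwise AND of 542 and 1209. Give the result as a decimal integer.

542 = 01000011110
1209 = 10010111001
AND → 00000011000 = 24

24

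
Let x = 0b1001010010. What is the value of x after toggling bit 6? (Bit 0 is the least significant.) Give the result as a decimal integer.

x = 1001010010
bit 6 is currently 1; toggle it via x ^ (1 << 6) = x ^ 64
→ 1000010010 = 530

530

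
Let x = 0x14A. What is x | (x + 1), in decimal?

x = 101001010 = 330
x + 1 = 101001011
OR    = 101001011 = 331
(x | (x + 1) sets the lowest cleared bit.)

331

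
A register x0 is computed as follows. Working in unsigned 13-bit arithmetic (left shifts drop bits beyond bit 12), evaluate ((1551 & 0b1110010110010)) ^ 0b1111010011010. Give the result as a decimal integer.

6808

1551 = 0011000001111
0b1110010110010 = 1110010110010
→ & → 0010000000010 = 1026
0b1111010011010 = 1111010011010
→ ^ → 1101010011000 = 6808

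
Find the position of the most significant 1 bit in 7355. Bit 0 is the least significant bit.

7355 = 1110010111011
The topmost 1 is at position 12 (since 2^12 = 4096 ≤ 7355 < 8192).

12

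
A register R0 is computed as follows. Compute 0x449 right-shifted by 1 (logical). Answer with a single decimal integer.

0x449 = 10001001001
shift right by 1 → 01000100100 = 548
(equivalently, floor(1097 / 2))

548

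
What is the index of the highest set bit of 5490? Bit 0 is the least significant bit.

12

5490 = 1010101110010
The topmost 1 is at position 12 (since 2^12 = 4096 ≤ 5490 < 8192).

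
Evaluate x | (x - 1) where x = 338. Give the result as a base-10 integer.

339

x = 101010010 = 338
x - 1 = 101010001
OR    = 101010011 = 339
(x | (x - 1) sets all bits below the lowest set bit.)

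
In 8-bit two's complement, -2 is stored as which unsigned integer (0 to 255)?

254

2 in 8 bits: 00000010
Invert: 11111101
Add 1:  11111110 = 254
(Check: 2^8 - 2 = 256 - 2 = 254.)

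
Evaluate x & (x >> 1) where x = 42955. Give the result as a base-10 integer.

x = 1010011111001011 = 42955
x>>1 = 0101001111100101
AND  = 0000001111000001 = 961
(x & (x >> 1) has a 1 wherever x has two consecutive 1 bits.)

961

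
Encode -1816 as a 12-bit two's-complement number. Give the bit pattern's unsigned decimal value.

1816 in 12 bits: 011100011000
Invert: 100011100111
Add 1:  100011101000 = 2280
(Check: 2^12 - 1816 = 4096 - 1816 = 2280.)

2280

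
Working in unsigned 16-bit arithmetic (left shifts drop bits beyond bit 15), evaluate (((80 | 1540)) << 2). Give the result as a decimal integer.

80 = 0000000001010000
1540 = 0000011000000100
→ | → 0000011001010100 = 1620
→ << 2 (mod 2^16) → 0001100101010000 = 6480

6480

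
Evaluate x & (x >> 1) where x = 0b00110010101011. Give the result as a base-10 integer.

1025

x = 110010101011 = 3243
x>>1 = 011001010101
AND  = 010000000001 = 1025
(x & (x >> 1) has a 1 wherever x has two consecutive 1 bits.)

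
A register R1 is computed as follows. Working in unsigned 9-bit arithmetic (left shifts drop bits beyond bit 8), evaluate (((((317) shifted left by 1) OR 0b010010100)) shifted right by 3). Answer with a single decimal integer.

317 = 100111101
→ shifted left by 1 (mod 2^9) → 001111010 = 122
0b010010100 = 010010100
→ OR → 011111110 = 254
→ shifted right by 3 → 000011111 = 31

31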